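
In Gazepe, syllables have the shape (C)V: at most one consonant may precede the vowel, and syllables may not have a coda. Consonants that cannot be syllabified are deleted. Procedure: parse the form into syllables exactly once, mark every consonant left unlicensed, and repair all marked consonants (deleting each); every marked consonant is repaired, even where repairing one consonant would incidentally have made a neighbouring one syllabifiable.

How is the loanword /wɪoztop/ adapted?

wɪoto

Under (C)V, the unsyllabifiable consonants are /z/, /p/ (no codas are permitted; onsets are limited to one consonant).
Deletion applies to /z/, /p/.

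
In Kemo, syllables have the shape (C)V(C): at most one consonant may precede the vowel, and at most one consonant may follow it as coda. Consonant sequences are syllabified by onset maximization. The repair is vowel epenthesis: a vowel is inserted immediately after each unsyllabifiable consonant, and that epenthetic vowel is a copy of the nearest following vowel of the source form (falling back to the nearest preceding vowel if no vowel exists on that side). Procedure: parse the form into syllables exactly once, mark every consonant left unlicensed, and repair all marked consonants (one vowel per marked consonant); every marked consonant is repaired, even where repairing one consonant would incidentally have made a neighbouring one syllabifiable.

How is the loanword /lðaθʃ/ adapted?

The consonants /l/, /ʃ/ cannot be parsed into a legal (C)V(C) syllable (at most one coda consonant is licensed; onsets are limited to one consonant).
Each unlicensed consonant becomes the onset of a new syllable: /l/ → /la/, /ʃ/ → /ʃa/.

laðaθʃa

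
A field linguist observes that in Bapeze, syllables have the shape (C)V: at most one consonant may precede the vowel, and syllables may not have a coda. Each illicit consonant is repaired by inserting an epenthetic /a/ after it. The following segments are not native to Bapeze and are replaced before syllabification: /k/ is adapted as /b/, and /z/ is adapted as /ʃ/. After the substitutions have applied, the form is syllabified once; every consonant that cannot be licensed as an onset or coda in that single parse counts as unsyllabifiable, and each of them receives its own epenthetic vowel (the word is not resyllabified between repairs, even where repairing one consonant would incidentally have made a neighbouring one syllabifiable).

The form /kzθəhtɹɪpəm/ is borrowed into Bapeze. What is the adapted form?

baʃaθəhataɹɪpəma

Substitution: /k/ → /b/, /z/ → /ʃ/, giving /bʃθəhtɹɪpəm/.
Under (C)V, the unsyllabifiable consonants are /b/, /ʃ/, /h/, /t/, /m/ (no codas are permitted; onsets are limited to one consonant).
Inserting the epenthetic vowel yields /b/ → /ba/, /ʃ/ → /ʃa/, /h/ → /ha/, /t/ → /ta/, /m/ → /ma/.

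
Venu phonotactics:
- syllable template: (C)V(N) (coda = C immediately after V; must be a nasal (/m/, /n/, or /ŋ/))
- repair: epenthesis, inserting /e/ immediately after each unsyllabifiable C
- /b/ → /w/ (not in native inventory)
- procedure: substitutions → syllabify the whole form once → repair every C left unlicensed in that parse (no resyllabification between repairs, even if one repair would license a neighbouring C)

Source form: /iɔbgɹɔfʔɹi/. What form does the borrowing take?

iɔwegeɹɔfeʔeɹi

Substitution: /b/ → /w/, giving /iɔwgɹɔfʔɹi/.
Under (C)V(N), the unsyllabifiable consonants are /w/, /g/, /f/, /ʔ/ (only a nasal (/m/, /n/, or /ŋ/) is licensed in coda position; onsets are limited to one consonant).
Epenthesis after each stranded consonant: /w/ → /we/, /g/ → /ge/, /f/ → /fe/, /ʔ/ → /ʔe/.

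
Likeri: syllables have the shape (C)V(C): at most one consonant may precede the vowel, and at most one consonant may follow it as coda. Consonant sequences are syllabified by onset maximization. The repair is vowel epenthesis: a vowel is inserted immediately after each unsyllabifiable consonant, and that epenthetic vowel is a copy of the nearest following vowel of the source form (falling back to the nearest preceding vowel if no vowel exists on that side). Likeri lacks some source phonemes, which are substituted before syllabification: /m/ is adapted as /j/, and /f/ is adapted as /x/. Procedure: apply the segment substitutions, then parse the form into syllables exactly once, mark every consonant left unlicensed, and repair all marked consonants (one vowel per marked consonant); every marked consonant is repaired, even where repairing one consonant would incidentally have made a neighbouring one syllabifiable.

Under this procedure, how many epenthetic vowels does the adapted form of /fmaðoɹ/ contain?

After substitution the input is /xjaðoɹ/.
The unsyllabifiable consonants are /x/; each receives one epenthetic vowel.

1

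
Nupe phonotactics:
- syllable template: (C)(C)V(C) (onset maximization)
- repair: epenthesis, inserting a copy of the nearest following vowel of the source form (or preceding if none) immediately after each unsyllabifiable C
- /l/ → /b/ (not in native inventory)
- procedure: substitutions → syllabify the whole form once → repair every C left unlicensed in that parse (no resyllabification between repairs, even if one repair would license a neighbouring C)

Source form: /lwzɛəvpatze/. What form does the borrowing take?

Substitution: /l/ → /b/, giving /bwzɛəvpatze/.
Syllabifying with onset maximization leaves /b/ stranded (at most one coda consonant is licensed; onsets may contain at most 2 consonants).
Inserting the epenthetic vowel yields /b/ → /bɛ/.

bɛwzɛəvpatze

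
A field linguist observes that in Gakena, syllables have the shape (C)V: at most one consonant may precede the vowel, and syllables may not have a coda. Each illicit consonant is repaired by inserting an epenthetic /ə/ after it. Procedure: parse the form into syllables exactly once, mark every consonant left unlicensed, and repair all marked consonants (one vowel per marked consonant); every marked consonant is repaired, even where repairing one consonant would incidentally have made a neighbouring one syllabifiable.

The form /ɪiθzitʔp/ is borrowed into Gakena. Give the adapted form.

ɪiθəzitəʔəpə

Syllabifying with onset maximization leaves /θ/, /t/, /ʔ/, /p/ stranded (no codas are permitted; onsets are limited to one consonant).
Each unlicensed consonant becomes the onset of a new syllable: /θ/ → /θə/, /t/ → /tə/, /ʔ/ → /ʔə/, /p/ → /pə/.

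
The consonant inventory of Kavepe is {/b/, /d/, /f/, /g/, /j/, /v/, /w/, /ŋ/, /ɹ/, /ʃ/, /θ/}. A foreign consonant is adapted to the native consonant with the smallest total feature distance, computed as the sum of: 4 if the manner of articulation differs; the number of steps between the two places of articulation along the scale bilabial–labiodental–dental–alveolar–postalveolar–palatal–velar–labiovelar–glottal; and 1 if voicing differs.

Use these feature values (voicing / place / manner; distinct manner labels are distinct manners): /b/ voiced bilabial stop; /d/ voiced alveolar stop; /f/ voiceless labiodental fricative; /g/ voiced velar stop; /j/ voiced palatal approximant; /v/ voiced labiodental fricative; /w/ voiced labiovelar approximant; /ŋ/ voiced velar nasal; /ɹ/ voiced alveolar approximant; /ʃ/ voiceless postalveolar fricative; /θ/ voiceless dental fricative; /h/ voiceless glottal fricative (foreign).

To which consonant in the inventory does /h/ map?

ʃ

/ʃ/ is closest: same manner (fricative), place distance 4 (glottal→postalveolar), same voicing; total 4. Next closest is /w/ at distance 6.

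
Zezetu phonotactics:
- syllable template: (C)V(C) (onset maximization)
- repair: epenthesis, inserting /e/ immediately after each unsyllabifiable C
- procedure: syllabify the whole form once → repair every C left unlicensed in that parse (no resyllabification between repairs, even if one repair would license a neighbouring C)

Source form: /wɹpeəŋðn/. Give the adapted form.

Under (C)V(C), the unsyllabifiable consonants are /w/, /ɹ/, /ð/, /n/ (at most one coda consonant is licensed; onsets are limited to one consonant).
Inserting the epenthetic vowel yields /w/ → /we/, /ɹ/ → /ɹe/, /ð/ → /ðe/, /n/ → /ne/.

weɹepeəŋðene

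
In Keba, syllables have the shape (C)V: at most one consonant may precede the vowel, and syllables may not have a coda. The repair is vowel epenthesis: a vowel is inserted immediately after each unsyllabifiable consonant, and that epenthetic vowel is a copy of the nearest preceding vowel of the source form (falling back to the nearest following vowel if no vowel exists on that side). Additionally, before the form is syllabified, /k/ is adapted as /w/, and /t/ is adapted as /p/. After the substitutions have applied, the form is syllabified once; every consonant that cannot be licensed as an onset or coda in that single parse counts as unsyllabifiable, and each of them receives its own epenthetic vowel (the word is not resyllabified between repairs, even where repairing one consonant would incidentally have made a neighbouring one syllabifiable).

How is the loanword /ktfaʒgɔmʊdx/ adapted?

wapafaʒagɔmʊdʊxʊ

Substitution: /k/ → /w/, /t/ → /p/, giving /wpfaʒgɔmʊdx/.
The consonants /w/, /p/, /ʒ/, /d/, /x/ cannot be parsed into a legal (C)V syllable (no codas are permitted; onsets are limited to one consonant).
Epenthesis after each stranded consonant: /w/ → /wa/, /p/ → /pa/, /ʒ/ → /ʒa/, /d/ → /dʊ/, /x/ → /xʊ/.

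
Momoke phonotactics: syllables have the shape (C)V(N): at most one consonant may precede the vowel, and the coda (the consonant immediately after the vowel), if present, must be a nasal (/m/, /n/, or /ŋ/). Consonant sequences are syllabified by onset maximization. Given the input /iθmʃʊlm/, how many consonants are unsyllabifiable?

The consonants /θ/, /m/, /l/, /m/ cannot be parsed into a legal (C)V(N) syllable (only a nasal (/m/, /n/, or /ŋ/) is licensed in coda position; onsets are limited to one consonant).

4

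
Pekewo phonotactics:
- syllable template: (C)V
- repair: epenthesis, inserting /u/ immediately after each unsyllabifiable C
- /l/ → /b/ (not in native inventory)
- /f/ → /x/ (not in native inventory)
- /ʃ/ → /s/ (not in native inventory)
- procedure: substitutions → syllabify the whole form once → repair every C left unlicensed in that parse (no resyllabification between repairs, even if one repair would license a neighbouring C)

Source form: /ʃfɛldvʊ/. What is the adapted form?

suxɛbuduvʊ

Substitution: /ʃ/ → /s/, /f/ → /x/, /l/ → /b/, giving /sxɛbdvʊ/.
The consonants /s/, /b/, /d/ cannot be parsed into a legal (C)V syllable (no codas are permitted; onsets are limited to one consonant).
Inserting the epenthetic vowel yields /s/ → /su/, /b/ → /bu/, /d/ → /du/.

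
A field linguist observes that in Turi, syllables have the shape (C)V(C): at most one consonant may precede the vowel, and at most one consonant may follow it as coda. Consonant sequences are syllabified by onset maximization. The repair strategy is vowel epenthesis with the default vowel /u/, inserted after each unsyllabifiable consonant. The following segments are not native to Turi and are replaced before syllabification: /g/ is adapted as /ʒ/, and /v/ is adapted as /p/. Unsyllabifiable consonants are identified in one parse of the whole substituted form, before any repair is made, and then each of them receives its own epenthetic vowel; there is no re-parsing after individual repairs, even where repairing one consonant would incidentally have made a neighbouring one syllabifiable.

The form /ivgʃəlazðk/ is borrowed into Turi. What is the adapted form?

Substitution: /v/ → /p/, /g/ → /ʒ/, giving /ipʒʃəlazðk/.
The consonants /ʒ/, /ð/, /k/ cannot be parsed into a legal (C)V(C) syllable (at most one coda consonant is licensed; onsets are limited to one consonant).
Inserting the epenthetic vowel yields /ʒ/ → /ʒu/, /ð/ → /ðu/, /k/ → /ku/.

ipʒuʃəlazðuku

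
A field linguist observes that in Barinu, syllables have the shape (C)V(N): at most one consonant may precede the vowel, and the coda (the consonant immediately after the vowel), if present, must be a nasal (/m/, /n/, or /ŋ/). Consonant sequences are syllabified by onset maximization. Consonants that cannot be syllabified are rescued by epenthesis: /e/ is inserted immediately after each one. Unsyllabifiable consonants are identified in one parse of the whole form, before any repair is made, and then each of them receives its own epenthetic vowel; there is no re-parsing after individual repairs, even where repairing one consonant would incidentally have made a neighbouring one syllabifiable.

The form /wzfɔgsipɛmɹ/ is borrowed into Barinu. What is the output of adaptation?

Under (C)V(N), the unsyllabifiable consonants are /w/, /z/, /g/, /ɹ/ (only a nasal (/m/, /n/, or /ŋ/) is licensed in coda position; onsets are limited to one consonant).
Inserting the epenthetic vowel yields /w/ → /we/, /z/ → /ze/, /g/ → /ge/, /ɹ/ → /ɹe/.

wezefɔgesipɛmɹe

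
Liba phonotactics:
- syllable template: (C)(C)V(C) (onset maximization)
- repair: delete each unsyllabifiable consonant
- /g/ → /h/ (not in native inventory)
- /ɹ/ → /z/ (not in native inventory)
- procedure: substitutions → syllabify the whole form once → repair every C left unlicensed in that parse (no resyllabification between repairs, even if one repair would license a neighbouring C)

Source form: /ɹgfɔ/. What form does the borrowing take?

hfɔ

Substitution: /ɹ/ → /z/, /g/ → /h/, giving /zhfɔ/.
Syllabifying with onset maximization leaves /z/ stranded (at most one coda consonant is licensed; onsets may contain at most 2 consonants).
Deleting the stranded consonants removes /z/.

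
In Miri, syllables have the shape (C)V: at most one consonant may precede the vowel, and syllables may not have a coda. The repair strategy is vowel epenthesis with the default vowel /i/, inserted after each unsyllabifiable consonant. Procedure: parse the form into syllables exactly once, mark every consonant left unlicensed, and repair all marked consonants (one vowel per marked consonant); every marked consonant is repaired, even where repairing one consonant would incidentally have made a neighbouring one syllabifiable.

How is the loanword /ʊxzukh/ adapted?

ʊxizukihi

Under (C)V, the unsyllabifiable consonants are /x/, /k/, /h/ (no codas are permitted; onsets are limited to one consonant).
Epenthesis after each stranded consonant: /x/ → /xi/, /k/ → /ki/, /h/ → /hi/.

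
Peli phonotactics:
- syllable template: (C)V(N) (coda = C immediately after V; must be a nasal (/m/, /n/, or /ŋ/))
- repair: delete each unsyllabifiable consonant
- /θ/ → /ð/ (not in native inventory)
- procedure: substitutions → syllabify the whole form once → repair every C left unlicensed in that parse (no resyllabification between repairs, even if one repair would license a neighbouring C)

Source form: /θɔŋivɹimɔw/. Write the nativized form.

Substitution: /θ/ → /ð/, giving /ðɔŋivɹimɔw/.
The consonants /v/, /w/ cannot be parsed into a legal (C)V(N) syllable (only a nasal (/m/, /n/, or /ŋ/) is licensed in coda position; onsets are limited to one consonant).
Each unlicensed consonant is deleted: /v/, /w/.

ðɔŋiɹimɔ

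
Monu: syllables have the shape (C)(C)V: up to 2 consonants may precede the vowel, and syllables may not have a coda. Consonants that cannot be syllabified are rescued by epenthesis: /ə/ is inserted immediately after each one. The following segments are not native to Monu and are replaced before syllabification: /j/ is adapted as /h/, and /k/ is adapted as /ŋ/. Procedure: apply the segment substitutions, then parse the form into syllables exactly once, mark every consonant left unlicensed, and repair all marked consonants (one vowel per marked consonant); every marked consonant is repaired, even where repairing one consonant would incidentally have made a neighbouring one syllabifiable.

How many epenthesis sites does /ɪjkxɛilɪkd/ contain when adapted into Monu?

3

After substitution the input is /ɪhŋxɛilɪŋd/.
The unsyllabifiable consonants are /h/, /ŋ/, /d/; each receives one epenthetic vowel.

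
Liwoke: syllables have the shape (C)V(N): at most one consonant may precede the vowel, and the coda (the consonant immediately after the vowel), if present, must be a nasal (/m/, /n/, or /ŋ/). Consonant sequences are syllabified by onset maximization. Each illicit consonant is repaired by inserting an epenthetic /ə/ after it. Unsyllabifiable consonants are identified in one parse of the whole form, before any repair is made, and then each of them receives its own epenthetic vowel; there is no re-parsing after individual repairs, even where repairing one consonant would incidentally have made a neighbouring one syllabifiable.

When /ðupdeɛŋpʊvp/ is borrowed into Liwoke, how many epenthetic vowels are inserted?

3

The unsyllabifiable consonants are /p/, /v/, /p/; each receives one epenthetic vowel.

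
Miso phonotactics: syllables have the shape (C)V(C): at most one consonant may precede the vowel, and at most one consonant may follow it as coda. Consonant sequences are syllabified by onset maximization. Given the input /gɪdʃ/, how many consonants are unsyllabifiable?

1

The consonants /ʃ/ cannot be parsed into a legal (C)V(C) syllable (at most one coda consonant is licensed; onsets are limited to one consonant).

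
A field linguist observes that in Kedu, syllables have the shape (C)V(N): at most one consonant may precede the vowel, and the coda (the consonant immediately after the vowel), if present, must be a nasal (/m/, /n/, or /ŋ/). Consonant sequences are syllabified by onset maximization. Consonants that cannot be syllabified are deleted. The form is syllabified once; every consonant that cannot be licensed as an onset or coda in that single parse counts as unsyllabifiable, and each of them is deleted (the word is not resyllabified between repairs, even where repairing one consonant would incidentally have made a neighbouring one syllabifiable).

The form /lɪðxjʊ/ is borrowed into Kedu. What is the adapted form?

Syllabifying with onset maximization leaves /ð/, /x/ stranded (only a nasal (/m/, /n/, or /ŋ/) is licensed in coda position; onsets are limited to one consonant).
Deletion applies to /ð/, /x/.

lɪjʊ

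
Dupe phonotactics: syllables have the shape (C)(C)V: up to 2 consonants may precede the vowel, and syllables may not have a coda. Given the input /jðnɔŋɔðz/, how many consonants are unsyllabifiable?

Syllabifying with onset maximization leaves /j/, /ð/, /z/ stranded (no codas are permitted; onsets may contain at most 2 consonants).

3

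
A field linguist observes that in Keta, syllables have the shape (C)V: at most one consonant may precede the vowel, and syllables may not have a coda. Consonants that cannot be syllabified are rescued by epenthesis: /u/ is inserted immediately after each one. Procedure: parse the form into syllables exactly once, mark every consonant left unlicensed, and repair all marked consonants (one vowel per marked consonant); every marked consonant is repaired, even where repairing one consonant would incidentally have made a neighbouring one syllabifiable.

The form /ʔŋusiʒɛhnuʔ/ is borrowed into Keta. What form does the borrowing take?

The consonants /ʔ/, /h/, /ʔ/ cannot be parsed into a legal (C)V syllable (no codas are permitted; onsets are limited to one consonant).
Inserting the epenthetic vowel yields /ʔ/ → /ʔu/, /h/ → /hu/, /ʔ/ → /ʔu/.

ʔuŋusiʒɛhunuʔu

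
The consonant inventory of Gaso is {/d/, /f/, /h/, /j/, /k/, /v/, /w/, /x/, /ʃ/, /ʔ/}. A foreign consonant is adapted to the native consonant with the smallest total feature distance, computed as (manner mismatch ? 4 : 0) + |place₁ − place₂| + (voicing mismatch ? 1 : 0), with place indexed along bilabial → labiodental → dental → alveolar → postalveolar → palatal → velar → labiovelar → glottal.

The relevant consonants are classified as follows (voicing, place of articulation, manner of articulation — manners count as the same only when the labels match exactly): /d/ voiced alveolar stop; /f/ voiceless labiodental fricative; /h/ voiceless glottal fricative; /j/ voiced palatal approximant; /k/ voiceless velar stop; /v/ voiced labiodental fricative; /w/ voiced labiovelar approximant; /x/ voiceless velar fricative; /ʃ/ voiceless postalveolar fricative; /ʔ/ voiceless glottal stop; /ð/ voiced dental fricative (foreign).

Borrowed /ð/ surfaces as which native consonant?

/v/ is closest: same manner (fricative), place distance 1 (dental→labiodental), same voicing; total 1. Next closest is /f/ at distance 2.

v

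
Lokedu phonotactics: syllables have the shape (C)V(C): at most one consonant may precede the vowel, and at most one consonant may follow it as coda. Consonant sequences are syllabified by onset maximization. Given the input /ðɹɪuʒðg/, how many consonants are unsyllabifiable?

The consonants /ð/, /ð/, /g/ cannot be parsed into a legal (C)V(C) syllable (at most one coda consonant is licensed; onsets are limited to one consonant).

3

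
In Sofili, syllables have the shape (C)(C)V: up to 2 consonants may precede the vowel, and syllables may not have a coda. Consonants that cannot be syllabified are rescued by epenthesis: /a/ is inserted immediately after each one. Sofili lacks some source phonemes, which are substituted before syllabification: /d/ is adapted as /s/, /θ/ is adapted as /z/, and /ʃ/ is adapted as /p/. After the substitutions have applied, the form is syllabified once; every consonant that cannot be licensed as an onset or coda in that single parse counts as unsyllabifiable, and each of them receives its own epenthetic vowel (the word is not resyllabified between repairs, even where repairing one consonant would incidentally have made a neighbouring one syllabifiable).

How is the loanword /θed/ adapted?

Substitution: /θ/ → /z/, /d/ → /s/, giving /zes/.
The consonants /s/ cannot be parsed into a legal (C)(C)V syllable (no codas are permitted; onsets may contain at most 2 consonants).
Inserting the epenthetic vowel yields /s/ → /sa/.

zesa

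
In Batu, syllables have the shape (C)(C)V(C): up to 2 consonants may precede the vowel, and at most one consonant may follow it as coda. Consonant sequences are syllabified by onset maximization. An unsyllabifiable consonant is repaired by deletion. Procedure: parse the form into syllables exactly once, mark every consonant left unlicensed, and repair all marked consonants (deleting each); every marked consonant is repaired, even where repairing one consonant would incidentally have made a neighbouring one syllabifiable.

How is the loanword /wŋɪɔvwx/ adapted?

Under (C)(C)V(C), the unsyllabifiable consonants are /w/, /x/ (at most one coda consonant is licensed; onsets may contain at most 2 consonants).
Deletion applies to /w/, /x/.

wŋɪɔv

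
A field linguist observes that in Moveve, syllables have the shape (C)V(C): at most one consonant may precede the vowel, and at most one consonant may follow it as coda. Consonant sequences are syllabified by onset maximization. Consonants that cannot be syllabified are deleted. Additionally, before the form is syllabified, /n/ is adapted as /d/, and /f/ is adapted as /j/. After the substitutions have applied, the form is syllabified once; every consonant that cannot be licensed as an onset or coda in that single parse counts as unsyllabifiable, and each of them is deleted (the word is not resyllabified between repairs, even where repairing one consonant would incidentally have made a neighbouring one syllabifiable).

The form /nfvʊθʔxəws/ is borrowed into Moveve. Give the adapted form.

vʊθxəw

Substitution: /n/ → /d/, /f/ → /j/, giving /djvʊθʔxəws/.
The consonants /d/, /j/, /ʔ/, /s/ cannot be parsed into a legal (C)V(C) syllable (at most one coda consonant is licensed; onsets are limited to one consonant).
Each unlicensed consonant is deleted: /d/, /j/, /ʔ/, /s/.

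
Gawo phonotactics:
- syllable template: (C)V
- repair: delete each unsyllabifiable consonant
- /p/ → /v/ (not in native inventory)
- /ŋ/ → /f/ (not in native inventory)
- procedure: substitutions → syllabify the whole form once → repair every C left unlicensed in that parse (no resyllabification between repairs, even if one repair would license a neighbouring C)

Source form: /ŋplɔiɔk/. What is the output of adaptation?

Substitution: /ŋ/ → /f/, /p/ → /v/, giving /fvlɔiɔk/.
Under (C)V, the unsyllabifiable consonants are /f/, /v/, /k/ (no codas are permitted; onsets are limited to one consonant).
Deletion applies to /f/, /v/, /k/.

lɔiɔ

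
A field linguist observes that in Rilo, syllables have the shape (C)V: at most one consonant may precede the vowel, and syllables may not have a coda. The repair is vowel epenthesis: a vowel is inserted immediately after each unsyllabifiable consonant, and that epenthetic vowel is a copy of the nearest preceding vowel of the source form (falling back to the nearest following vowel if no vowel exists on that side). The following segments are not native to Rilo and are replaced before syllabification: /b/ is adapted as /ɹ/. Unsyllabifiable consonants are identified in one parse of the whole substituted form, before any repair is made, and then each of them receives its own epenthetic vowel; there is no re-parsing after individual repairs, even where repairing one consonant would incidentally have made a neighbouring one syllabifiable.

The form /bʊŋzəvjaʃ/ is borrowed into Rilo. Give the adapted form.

Substitution: /b/ → /ɹ/, giving /ɹʊŋzəvjaʃ/.
Syllabifying with onset maximization leaves /ŋ/, /v/, /ʃ/ stranded (no codas are permitted; onsets are limited to one consonant).
Each unlicensed consonant becomes the onset of a new syllable: /ŋ/ → /ŋʊ/, /v/ → /və/, /ʃ/ → /ʃa/.

ɹʊŋʊzəvəjaʃa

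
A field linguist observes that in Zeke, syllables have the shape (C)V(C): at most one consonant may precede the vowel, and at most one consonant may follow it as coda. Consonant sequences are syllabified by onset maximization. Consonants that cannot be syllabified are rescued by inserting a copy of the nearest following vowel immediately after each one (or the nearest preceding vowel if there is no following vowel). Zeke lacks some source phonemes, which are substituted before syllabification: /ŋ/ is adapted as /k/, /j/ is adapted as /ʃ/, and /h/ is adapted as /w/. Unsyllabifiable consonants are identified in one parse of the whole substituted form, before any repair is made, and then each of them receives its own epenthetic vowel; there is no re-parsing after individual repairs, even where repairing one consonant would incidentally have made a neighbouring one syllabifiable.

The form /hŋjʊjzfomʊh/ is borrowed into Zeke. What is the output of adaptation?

wʊkʊʃʊʃzofomʊw

Substitution: /h/ → /w/, /ŋ/ → /k/, /j/ → /ʃ/, giving /wkʃʊʃzfomʊw/.
Under (C)V(C), the unsyllabifiable consonants are /w/, /k/, /z/ (at most one coda consonant is licensed; onsets are limited to one consonant).
Inserting the epenthetic vowel yields /w/ → /wʊ/, /k/ → /kʊ/, /z/ → /zo/.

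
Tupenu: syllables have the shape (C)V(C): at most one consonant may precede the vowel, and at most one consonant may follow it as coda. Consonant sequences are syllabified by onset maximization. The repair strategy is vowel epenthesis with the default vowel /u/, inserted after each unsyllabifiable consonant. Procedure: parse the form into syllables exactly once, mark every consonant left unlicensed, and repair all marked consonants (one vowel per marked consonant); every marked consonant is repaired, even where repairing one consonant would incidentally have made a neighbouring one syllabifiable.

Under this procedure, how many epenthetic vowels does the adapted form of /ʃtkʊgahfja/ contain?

3

The unsyllabifiable consonants are /ʃ/, /t/, /f/; each receives one epenthetic vowel.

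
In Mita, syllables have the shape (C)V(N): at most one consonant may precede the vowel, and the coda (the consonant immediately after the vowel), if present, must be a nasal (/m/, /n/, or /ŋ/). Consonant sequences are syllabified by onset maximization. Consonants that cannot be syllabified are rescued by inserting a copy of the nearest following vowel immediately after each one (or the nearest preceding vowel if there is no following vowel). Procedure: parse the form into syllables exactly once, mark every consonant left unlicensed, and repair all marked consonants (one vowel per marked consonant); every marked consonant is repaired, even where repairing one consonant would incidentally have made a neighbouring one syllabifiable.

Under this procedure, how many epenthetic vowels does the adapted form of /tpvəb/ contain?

3

The unsyllabifiable consonants are /t/, /p/, /b/; each receives one epenthetic vowel.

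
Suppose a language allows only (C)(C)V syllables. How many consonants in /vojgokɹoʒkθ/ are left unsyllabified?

Syllabifying with onset maximization leaves /ʒ/, /k/, /θ/ stranded (no codas are permitted; onsets may contain at most 2 consonants).

3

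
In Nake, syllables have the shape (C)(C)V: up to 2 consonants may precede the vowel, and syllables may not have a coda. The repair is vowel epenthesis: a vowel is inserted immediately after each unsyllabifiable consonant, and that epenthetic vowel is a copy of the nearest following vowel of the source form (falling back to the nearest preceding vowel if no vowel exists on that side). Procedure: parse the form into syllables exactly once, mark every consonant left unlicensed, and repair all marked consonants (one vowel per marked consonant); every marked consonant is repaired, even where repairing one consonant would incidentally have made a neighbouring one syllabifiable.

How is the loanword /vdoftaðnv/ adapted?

vdoftaðanava

Syllabifying with onset maximization leaves /ð/, /n/, /v/ stranded (no codas are permitted; onsets may contain at most 2 consonants).
Inserting the epenthetic vowel yields /ð/ → /ða/, /n/ → /na/, /v/ → /va/.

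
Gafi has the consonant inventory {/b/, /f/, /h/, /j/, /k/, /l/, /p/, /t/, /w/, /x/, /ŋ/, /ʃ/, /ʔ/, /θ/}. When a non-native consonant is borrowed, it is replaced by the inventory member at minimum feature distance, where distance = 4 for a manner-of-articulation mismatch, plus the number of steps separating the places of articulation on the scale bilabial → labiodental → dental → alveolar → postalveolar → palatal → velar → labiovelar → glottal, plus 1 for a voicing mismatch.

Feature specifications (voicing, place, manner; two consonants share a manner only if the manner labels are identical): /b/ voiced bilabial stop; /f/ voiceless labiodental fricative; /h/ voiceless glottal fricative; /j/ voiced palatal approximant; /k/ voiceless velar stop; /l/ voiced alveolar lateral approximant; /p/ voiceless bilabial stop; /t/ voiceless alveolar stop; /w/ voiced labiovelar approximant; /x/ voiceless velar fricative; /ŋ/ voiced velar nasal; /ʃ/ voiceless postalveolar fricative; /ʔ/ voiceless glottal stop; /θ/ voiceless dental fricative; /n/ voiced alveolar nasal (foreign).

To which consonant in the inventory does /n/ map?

/ŋ/ is closest: same manner (nasal), place distance 3 (alveolar→velar), same voicing; total 3. Next closest is /l/ at distance 4.

ŋ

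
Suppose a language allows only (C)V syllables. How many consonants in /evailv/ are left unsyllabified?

2

The consonants /l/, /v/ cannot be parsed into a legal (C)V syllable (no codas are permitted; onsets are limited to one consonant).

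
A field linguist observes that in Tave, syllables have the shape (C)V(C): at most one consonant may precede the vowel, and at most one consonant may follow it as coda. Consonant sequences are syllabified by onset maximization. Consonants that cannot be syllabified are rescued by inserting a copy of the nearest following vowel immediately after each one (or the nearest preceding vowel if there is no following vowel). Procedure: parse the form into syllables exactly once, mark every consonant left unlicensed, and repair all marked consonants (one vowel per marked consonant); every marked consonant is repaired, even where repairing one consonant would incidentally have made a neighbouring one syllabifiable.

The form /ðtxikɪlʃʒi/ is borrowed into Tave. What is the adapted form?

Under (C)V(C), the unsyllabifiable consonants are /ð/, /t/, /ʃ/ (at most one coda consonant is licensed; onsets are limited to one consonant).
Each unlicensed consonant becomes the onset of a new syllable: /ð/ → /ði/, /t/ → /ti/, /ʃ/ → /ʃi/.

ðitixikɪlʃiʒi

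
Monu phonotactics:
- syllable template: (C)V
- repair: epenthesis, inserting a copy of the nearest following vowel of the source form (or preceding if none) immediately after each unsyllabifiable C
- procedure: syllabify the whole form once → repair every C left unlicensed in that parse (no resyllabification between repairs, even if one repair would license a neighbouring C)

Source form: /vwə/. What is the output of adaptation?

The consonants /v/ cannot be parsed into a legal (C)V syllable (no codas are permitted; onsets are limited to one consonant).
Epenthesis after each stranded consonant: /v/ → /və/.

vəwə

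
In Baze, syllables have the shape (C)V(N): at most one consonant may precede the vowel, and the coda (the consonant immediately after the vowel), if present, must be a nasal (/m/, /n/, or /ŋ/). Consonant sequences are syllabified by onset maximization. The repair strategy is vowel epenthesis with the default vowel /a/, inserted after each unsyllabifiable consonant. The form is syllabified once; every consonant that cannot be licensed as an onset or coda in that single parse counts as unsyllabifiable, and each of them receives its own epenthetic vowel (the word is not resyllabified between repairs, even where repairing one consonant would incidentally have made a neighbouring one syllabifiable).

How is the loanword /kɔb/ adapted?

kɔba

Syllabifying with onset maximization leaves /b/ stranded (only a nasal (/m/, /n/, or /ŋ/) is licensed in coda position; onsets are limited to one consonant).
Epenthesis after each stranded consonant: /b/ → /ba/.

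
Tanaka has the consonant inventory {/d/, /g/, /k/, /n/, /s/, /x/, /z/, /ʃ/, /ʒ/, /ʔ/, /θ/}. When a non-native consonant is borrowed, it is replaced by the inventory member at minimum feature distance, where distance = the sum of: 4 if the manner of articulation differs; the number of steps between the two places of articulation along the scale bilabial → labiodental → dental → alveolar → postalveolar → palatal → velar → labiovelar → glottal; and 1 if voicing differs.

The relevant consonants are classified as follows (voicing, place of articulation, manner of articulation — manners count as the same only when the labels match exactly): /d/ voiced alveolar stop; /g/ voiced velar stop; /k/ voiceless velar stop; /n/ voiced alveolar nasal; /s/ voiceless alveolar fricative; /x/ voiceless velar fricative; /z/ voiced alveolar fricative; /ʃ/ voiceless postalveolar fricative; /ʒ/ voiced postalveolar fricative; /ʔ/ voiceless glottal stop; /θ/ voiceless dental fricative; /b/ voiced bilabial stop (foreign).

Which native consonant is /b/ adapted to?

/d/ is closest: same manner (stop), place distance 3 (bilabial→alveolar), same voicing; total 3. Next closest is /g/ at distance 6.

d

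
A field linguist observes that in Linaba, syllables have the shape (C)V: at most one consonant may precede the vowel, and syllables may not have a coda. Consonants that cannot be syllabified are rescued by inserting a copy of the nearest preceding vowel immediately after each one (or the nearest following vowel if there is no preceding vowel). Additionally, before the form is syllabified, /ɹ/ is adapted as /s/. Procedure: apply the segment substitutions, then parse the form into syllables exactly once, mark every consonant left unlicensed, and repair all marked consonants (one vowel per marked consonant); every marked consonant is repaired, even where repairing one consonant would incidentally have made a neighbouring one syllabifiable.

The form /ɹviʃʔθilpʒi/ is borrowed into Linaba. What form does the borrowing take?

Substitution: /ɹ/ → /s/, giving /sviʃʔθilpʒi/.
The consonants /s/, /ʃ/, /ʔ/, /l/, /p/ cannot be parsed into a legal (C)V syllable (no codas are permitted; onsets are limited to one consonant).
Each unlicensed consonant becomes the onset of a new syllable: /s/ → /si/, /ʃ/ → /ʃi/, /ʔ/ → /ʔi/, /l/ → /li/, /p/ → /pi/.

siviʃiʔiθilipiʒi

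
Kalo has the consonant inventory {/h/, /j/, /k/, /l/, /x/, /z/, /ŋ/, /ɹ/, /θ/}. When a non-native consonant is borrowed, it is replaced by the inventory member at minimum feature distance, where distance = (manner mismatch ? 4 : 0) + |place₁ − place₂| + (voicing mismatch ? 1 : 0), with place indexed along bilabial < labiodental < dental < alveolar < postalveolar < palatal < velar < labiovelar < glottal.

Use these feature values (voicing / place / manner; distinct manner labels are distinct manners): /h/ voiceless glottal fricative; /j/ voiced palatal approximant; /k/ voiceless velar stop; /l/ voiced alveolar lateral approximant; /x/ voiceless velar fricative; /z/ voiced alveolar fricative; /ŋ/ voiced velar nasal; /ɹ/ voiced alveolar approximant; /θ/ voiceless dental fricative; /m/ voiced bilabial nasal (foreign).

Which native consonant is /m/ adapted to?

ŋ

/ŋ/ is closest: same manner (nasal), place distance 6 (bilabial→velar), same voicing; total 6. Next closest is /l/ at distance 7.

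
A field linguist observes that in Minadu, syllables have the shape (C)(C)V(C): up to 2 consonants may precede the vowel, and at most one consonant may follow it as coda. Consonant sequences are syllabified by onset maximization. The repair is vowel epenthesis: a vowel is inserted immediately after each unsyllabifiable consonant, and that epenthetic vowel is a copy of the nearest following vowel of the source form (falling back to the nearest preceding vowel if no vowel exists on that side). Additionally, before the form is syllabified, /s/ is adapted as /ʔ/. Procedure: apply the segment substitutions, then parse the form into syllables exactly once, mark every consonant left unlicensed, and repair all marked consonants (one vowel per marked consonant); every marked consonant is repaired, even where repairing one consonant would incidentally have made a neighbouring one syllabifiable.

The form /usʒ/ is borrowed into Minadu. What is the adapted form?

Substitution: /s/ → /ʔ/, giving /uʔʒ/.
Syllabifying with onset maximization leaves /ʒ/ stranded (at most one coda consonant is licensed; onsets may contain at most 2 consonants).
Inserting the epenthetic vowel yields /ʒ/ → /ʒu/.

uʔʒu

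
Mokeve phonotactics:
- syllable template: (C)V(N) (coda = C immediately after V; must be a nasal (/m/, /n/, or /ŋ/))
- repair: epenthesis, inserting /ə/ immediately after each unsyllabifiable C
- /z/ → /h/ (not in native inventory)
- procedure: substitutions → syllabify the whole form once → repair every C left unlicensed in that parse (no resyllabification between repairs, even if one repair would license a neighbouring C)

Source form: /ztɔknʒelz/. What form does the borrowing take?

Substitution: /z/ → /h/, giving /htɔknʒelh/.
Syllabifying with onset maximization leaves /h/, /k/, /n/, /l/, /h/ stranded (only a nasal (/m/, /n/, or /ŋ/) is licensed in coda position; onsets are limited to one consonant).
Epenthesis after each stranded consonant: /h/ → /hə/, /k/ → /kə/, /n/ → /nə/, /l/ → /lə/, /h/ → /hə/.

hətɔkənəʒeləhə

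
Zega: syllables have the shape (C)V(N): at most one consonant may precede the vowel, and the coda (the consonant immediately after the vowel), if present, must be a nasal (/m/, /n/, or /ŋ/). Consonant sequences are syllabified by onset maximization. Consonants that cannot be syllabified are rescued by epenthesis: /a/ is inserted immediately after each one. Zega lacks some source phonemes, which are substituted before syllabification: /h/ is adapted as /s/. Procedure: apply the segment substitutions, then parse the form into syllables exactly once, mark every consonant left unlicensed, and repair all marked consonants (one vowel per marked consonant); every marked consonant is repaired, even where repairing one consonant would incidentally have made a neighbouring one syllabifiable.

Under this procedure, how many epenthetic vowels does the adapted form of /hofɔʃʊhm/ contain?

After substitution the input is /sofɔʃʊsm/.
The unsyllabifiable consonants are /s/, /m/; each receives one epenthetic vowel.

2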